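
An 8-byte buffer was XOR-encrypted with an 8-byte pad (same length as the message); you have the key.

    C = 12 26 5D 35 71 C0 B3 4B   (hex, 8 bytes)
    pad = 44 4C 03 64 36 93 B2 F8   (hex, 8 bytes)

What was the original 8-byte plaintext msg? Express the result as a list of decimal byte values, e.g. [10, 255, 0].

XOR is its own inverse, so applying the key byte-wise gives the result directly.
 18 XOR  68 =  86
 38 XOR  76 = 106
 93 XOR   3 =  94
 53 XOR 100 =  81
113 XOR  54 =  71
192 XOR 147 =  83
179 XOR 178 =   1
 75 XOR 248 = 179

[86, 106, 94, 81, 71, 83, 1, 179]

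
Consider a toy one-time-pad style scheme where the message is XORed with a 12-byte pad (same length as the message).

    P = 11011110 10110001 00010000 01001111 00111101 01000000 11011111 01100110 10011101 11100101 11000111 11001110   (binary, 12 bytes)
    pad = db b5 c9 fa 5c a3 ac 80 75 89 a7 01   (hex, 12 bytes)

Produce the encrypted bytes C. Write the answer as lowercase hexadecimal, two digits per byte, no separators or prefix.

0504d9b561e373e6e86c60cf

byte 0: de ⊕ db = 05
byte 1: b1 ⊕ b5 = 04
byte 2: 10 ⊕ c9 = d9
byte 3: 4f ⊕ fa = b5
byte 4: 3d ⊕ 5c = 61
byte 5: 40 ⊕ a3 = e3
byte 6: df ⊕ ac = 73
byte 7: 66 ⊕ 80 = e6
byte 8: 9d ⊕ 75 = e8
byte 9: e5 ⊕ 89 = 6c
byte 10: c7 ⊕ a7 = 60
byte 11: ce ⊕ 01 = cf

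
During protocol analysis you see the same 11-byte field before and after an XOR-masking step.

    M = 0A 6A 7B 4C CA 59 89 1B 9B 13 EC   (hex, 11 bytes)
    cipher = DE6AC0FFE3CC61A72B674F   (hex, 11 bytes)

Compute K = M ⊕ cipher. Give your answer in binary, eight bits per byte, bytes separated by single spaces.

11010100 00000000 10111011 10110011 00101001 10010101 11101000 10111100 10110000 01110100 10100011

Since cipher = M ⊕ K, XORing both sides with M gives K = M ⊕ cipher.
00001010 XOR 11011110 = 11010100
01101010 XOR 01101010 = 00000000
01111011 XOR 11000000 = 10111011
01001100 XOR 11111111 = 10110011
11001010 XOR 11100011 = 00101001
01011001 XOR 11001100 = 10010101
10001001 XOR 01100001 = 11101000
00011011 XOR 10100111 = 10111100
10011011 XOR 00101011 = 10110000
00010011 XOR 01100111 = 01110100
11101100 XOR 01001111 = 10100011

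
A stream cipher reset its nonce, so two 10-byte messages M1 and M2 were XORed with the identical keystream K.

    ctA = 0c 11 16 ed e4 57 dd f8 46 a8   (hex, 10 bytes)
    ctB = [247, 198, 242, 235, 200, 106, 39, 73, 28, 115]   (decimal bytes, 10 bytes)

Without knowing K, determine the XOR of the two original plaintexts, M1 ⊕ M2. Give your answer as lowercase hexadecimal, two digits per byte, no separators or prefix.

fbd7e4062c3dfab15adb

ctA ⊕ ctB = (M1 ⊕ K) ⊕ (M2 ⊕ K) = M1 ⊕ M2 — the shared key cancels under XOR.
00001100 XOR 11110111 = 11111011
00010001 XOR 11000110 = 11010111
00010110 XOR 11110010 = 11100100
11101101 XOR 11101011 = 00000110
11100100 XOR 11001000 = 00101100
01010111 XOR 01101010 = 00111101
11011101 XOR 00100111 = 11111010
11111000 XOR 01001001 = 10110001
01000110 XOR 00011100 = 01011010
10101000 XOR 01110011 = 11011011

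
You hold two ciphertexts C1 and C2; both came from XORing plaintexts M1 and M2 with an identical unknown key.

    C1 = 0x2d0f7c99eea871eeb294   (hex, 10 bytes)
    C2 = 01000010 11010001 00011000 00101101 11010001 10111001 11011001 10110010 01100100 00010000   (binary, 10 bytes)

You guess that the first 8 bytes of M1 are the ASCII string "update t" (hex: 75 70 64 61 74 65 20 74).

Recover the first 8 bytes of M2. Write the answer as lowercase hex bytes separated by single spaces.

First, C1 ⊕ C2 = (M1 ⊕ K) ⊕ (M2 ⊕ K) = M1 ⊕ M2, so the key drops out. Then M2 = (M1 ⊕ M2) ⊕ M1 over the first 8 bytes.
byte 0: (2d xor 42) xor 75 = 6f xor 75 = 1a
byte 1: (0f xor d1) xor 70 = de xor 70 = ae
byte 2: (7c xor 18) xor 64 = 64 xor 64 = 00
byte 3: (99 xor 2d) xor 61 = b4 xor 61 = d5
byte 4: (ee xor d1) xor 74 = 3f xor 74 = 4b
byte 5: (a8 xor b9) xor 65 = 11 xor 65 = 74
byte 6: (71 xor d9) xor 20 = a8 xor 20 = 88
byte 7: (ee xor b2) xor 74 = 5c xor 74 = 28

1a ae 00 d5 4b 74 88 28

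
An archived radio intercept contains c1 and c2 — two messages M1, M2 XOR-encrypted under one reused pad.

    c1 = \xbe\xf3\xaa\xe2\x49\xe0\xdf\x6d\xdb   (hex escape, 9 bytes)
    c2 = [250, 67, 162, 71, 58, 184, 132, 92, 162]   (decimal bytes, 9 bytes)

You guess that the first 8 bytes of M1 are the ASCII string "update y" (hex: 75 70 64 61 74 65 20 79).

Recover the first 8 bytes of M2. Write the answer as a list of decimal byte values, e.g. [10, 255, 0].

[49, 192, 108, 196, 7, 61, 123, 72]

First, c1 ⊕ c2 = (M1 ⊕ K) ⊕ (M2 ⊕ K) = M1 ⊕ M2, so the key drops out. Then M2 = (M1 ⊕ M2) ⊕ M1 over the first 8 bytes.
byte 0: (be XOR fa) XOR 75 = 44 XOR 75 = 31
byte 1: (f3 XOR 43) XOR 70 = b0 XOR 70 = c0
byte 2: (aa XOR a2) XOR 64 = 08 XOR 64 = 6c
byte 3: (e2 XOR 47) XOR 61 = a5 XOR 61 = c4
byte 4: (49 XOR 3a) XOR 74 = 73 XOR 74 = 07
byte 5: (e0 XOR b8) XOR 65 = 58 XOR 65 = 3d
byte 6: (df XOR 84) XOR 20 = 5b XOR 20 = 7b
byte 7: (6d XOR 5c) XOR 79 = 31 XOR 79 = 48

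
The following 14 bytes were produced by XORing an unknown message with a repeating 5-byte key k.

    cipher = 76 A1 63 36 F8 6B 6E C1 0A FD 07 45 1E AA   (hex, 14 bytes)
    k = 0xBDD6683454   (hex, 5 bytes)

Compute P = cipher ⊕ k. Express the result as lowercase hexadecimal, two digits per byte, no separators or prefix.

cb770b02acd6b8a93ea9ba93769e

The 5-byte key repeats, so the effective keystream is bd d6 68 34 54 bd d6 68 34 54 bd d6 68 34.
byte 0: 118 ^ 189 = 203
byte 1: 161 ^ 214 = 119
byte 2:  99 ^ 104 =  11
byte 3:  54 ^  52 =   2
byte 4: 248 ^  84 = 172
byte 5: 107 ^ 189 = 214
byte 6: 110 ^ 214 = 184
byte 7: 193 ^ 104 = 169
byte 8:  10 ^  52 =  62
byte 9: 253 ^  84 = 169
byte 10:   7 ^ 189 = 186
byte 11:  69 ^ 214 = 147
byte 12:  30 ^ 104 = 118
byte 13: 170 ^  52 = 158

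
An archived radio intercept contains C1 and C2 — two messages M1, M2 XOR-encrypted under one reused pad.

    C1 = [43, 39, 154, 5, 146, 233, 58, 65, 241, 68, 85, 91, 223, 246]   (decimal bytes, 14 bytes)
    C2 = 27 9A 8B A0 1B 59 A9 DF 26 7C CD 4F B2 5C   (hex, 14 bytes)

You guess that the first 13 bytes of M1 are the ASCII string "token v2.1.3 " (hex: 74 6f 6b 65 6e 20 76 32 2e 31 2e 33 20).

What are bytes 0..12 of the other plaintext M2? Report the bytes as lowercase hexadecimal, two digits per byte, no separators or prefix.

78d27ac0e790e5acf909b6274d

First, C1 ⊕ C2 = (M1 ⊕ K) ⊕ (M2 ⊕ K) = M1 ⊕ M2, so the key drops out. Then M2 = (M1 ⊕ M2) ⊕ M1 over the first 13 bytes.
byte 0: (2b ^ 27) ^ 74 = 0c ^ 74 = 78
byte 1: (27 ^ 9a) ^ 6f = bd ^ 6f = d2
byte 2: (9a ^ 8b) ^ 6b = 11 ^ 6b = 7a
byte 3: (05 ^ a0) ^ 65 = a5 ^ 65 = c0
byte 4: (92 ^ 1b) ^ 6e = 89 ^ 6e = e7
byte 5: (e9 ^ 59) ^ 20 = b0 ^ 20 = 90
byte 6: (3a ^ a9) ^ 76 = 93 ^ 76 = e5
byte 7: (41 ^ df) ^ 32 = 9e ^ 32 = ac
byte 8: (f1 ^ 26) ^ 2e = d7 ^ 2e = f9
byte 9: (44 ^ 7c) ^ 31 = 38 ^ 31 = 09
byte 10: (55 ^ cd) ^ 2e = 98 ^ 2e = b6
byte 11: (5b ^ 4f) ^ 33 = 14 ^ 33 = 27
byte 12: (df ^ b2) ^ 20 = 6d ^ 20 = 4d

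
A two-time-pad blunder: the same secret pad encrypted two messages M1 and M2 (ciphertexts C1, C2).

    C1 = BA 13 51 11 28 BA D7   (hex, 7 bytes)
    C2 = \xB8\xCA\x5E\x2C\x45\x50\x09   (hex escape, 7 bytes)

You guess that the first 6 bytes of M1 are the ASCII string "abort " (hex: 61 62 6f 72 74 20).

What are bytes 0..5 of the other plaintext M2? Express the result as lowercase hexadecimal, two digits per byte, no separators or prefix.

First, C1 ⊕ C2 = (M1 ⊕ K) ⊕ (M2 ⊕ K) = M1 ⊕ M2, so the key drops out. Then M2 = (M1 ⊕ M2) ⊕ M1 over the first 6 bytes.
byte 0: (ba xor b8) xor 61 = 02 xor 61 = 63
byte 1: (13 xor ca) xor 62 = d9 xor 62 = bb
byte 2: (51 xor 5e) xor 6f = 0f xor 6f = 60
byte 3: (11 xor 2c) xor 72 = 3d xor 72 = 4f
byte 4: (28 xor 45) xor 74 = 6d xor 74 = 19
byte 5: (ba xor 50) xor 20 = ea xor 20 = ca

63bb604f19ca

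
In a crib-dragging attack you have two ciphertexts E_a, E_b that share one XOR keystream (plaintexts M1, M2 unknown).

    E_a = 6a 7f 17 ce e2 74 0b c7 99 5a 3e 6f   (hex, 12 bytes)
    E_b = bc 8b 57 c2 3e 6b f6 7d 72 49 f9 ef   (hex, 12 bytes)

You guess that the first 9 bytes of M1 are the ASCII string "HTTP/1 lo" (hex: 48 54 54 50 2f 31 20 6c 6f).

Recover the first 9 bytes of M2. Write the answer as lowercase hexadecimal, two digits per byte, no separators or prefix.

First, E_a ⊕ E_b = (M1 ⊕ K) ⊕ (M2 ⊕ K) = M1 ⊕ M2, so the key drops out. Then M2 = (M1 ⊕ M2) ⊕ M1 over the first 9 bytes.
byte 0: (6a ^ bc) ^ 48 = d6 ^ 48 = 9e
byte 1: (7f ^ 8b) ^ 54 = f4 ^ 54 = a0
byte 2: (17 ^ 57) ^ 54 = 40 ^ 54 = 14
byte 3: (ce ^ c2) ^ 50 = 0c ^ 50 = 5c
byte 4: (e2 ^ 3e) ^ 2f = dc ^ 2f = f3
byte 5: (74 ^ 6b) ^ 31 = 1f ^ 31 = 2e
byte 6: (0b ^ f6) ^ 20 = fd ^ 20 = dd
byte 7: (c7 ^ 7d) ^ 6c = ba ^ 6c = d6
byte 8: (99 ^ 72) ^ 6f = eb ^ 6f = 84

9ea0145cf32eddd684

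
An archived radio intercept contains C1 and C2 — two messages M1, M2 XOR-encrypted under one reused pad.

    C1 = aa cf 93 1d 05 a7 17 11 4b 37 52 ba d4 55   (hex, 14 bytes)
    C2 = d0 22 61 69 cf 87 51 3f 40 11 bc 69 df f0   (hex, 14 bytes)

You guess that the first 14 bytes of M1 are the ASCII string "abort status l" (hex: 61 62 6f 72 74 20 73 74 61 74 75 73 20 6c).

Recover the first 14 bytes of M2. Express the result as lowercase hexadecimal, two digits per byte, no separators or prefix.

First, C1 ⊕ C2 = (M1 ⊕ K) ⊕ (M2 ⊕ K) = M1 ⊕ M2, so the key drops out. Then M2 = (M1 ⊕ M2) ⊕ M1 over the first 14 bytes.
byte 0: (aa ⊕ d0) ⊕ 61 = 7a ⊕ 61 = 1b
byte 1: (cf ⊕ 22) ⊕ 62 = ed ⊕ 62 = 8f
byte 2: (93 ⊕ 61) ⊕ 6f = f2 ⊕ 6f = 9d
byte 3: (1d ⊕ 69) ⊕ 72 = 74 ⊕ 72 = 06
byte 4: (05 ⊕ cf) ⊕ 74 = ca ⊕ 74 = be
byte 5: (a7 ⊕ 87) ⊕ 20 = 20 ⊕ 20 = 00
byte 6: (17 ⊕ 51) ⊕ 73 = 46 ⊕ 73 = 35
byte 7: (11 ⊕ 3f) ⊕ 74 = 2e ⊕ 74 = 5a
byte 8: (4b ⊕ 40) ⊕ 61 = 0b ⊕ 61 = 6a
byte 9: (37 ⊕ 11) ⊕ 74 = 26 ⊕ 74 = 52
byte 10: (52 ⊕ bc) ⊕ 75 = ee ⊕ 75 = 9b
byte 11: (ba ⊕ 69) ⊕ 73 = d3 ⊕ 73 = a0
byte 12: (d4 ⊕ df) ⊕ 20 = 0b ⊕ 20 = 2b
byte 13: (55 ⊕ f0) ⊕ 6c = a5 ⊕ 6c = c9

1b8f9d06be00355a6a529ba02bc9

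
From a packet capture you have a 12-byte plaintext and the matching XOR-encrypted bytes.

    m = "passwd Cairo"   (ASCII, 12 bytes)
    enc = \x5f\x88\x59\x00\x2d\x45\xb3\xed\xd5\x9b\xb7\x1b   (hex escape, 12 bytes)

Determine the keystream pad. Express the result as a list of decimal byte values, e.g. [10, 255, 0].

Since enc = m ⊕ pad, XORing both sides with m gives pad = m ⊕ enc.
byte 0: 112 XOR  95 =  47
byte 1:  97 XOR 136 = 233
byte 2: 115 XOR  89 =  42
byte 3: 115 XOR   0 = 115
byte 4: 119 XOR  45 =  90
byte 5: 100 XOR  69 =  33
byte 6:  32 XOR 179 = 147
byte 7:  67 XOR 237 = 174
byte 8:  97 XOR 213 = 180
byte 9: 105 XOR 155 = 242
byte 10: 114 XOR 183 = 197
byte 11: 111 XOR  27 = 116

[47, 233, 42, 115, 90, 33, 147, 174, 180, 242, 197, 116]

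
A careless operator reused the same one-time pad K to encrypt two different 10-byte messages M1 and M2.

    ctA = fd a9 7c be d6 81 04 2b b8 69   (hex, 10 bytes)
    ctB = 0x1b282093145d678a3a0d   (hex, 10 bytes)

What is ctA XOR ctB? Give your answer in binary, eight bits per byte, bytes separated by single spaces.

ctA ⊕ ctB = (M1 ⊕ K) ⊕ (M2 ⊕ K) = M1 ⊕ M2 — the shared key cancels under XOR.
fd xor 1b = e6
a9 xor 28 = 81
7c xor 20 = 5c
be xor 93 = 2d
d6 xor 14 = c2
81 xor 5d = dc
04 xor 67 = 63
2b xor 8a = a1
b8 xor 3a = 82
69 xor 0d = 64

11100110 10000001 01011100 00101101 11000010 11011100 01100011 10100001 10000010 01100100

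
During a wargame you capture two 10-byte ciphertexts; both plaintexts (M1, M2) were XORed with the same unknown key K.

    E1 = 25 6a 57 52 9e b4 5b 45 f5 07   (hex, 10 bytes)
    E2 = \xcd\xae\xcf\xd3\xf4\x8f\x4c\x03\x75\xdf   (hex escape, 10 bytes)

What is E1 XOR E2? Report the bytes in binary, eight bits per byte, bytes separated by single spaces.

E1 ⊕ E2 = (M1 ⊕ K) ⊕ (M2 ⊕ K) = M1 ⊕ M2 — the shared key cancels under XOR.
25 XOR cd = e8
6a XOR ae = c4
57 XOR cf = 98
52 XOR d3 = 81
9e XOR f4 = 6a
b4 XOR 8f = 3b
5b XOR 4c = 17
45 XOR 03 = 46
f5 XOR 75 = 80
07 XOR df = d8

11101000 11000100 10011000 10000001 01101010 00111011 00010111 01000110 10000000 11011000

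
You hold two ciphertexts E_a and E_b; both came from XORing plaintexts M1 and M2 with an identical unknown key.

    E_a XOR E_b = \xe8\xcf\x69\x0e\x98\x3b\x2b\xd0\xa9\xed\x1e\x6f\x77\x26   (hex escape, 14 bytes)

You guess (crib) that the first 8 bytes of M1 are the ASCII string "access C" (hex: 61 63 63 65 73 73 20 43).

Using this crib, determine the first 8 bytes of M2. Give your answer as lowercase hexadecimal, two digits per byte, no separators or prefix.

Since E_a ⊕ E_b = M1 ⊕ M2, XORing with the guessed M1 bytes yields the corresponding M2 bytes: M2 = (E_a ⊕ E_b) ⊕ M1.
232 ^  97 = 137
207 ^  99 = 172
105 ^  99 =  10
 14 ^ 101 = 107
152 ^ 115 = 235
 59 ^ 115 =  72
 43 ^  32 =  11
208 ^  67 = 147

89ac0a6beb480b93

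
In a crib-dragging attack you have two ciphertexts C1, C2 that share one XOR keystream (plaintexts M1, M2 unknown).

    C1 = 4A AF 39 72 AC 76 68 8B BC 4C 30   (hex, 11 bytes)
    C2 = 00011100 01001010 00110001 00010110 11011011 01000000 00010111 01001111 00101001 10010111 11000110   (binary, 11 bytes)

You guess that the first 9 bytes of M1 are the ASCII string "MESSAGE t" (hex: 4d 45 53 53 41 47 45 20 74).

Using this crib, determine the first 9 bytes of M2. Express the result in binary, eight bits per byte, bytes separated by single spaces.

First, C1 ⊕ C2 = (M1 ⊕ K) ⊕ (M2 ⊕ K) = M1 ⊕ M2, so the key drops out. Then M2 = (M1 ⊕ M2) ⊕ M1 over the first 9 bytes.
byte 0: (4a ⊕ 1c) ⊕ 4d = 56 ⊕ 4d = 1b
byte 1: (af ⊕ 4a) ⊕ 45 = e5 ⊕ 45 = a0
byte 2: (39 ⊕ 31) ⊕ 53 = 08 ⊕ 53 = 5b
byte 3: (72 ⊕ 16) ⊕ 53 = 64 ⊕ 53 = 37
byte 4: (ac ⊕ db) ⊕ 41 = 77 ⊕ 41 = 36
byte 5: (76 ⊕ 40) ⊕ 47 = 36 ⊕ 47 = 71
byte 6: (68 ⊕ 17) ⊕ 45 = 7f ⊕ 45 = 3a
byte 7: (8b ⊕ 4f) ⊕ 20 = c4 ⊕ 20 = e4
byte 8: (bc ⊕ 29) ⊕ 74 = 95 ⊕ 74 = e1

00011011 10100000 01011011 00110111 00110110 01110001 00111010 11100100 11100001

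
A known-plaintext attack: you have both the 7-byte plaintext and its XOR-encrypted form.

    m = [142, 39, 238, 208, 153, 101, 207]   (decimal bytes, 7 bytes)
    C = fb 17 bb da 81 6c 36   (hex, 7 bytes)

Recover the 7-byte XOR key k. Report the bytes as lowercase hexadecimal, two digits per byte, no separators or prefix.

Since C = m ⊕ k, XORing both sides with m gives k = m ⊕ C.
142 ⊕ 251 = 117
 39 ⊕  23 =  48
238 ⊕ 187 =  85
208 ⊕ 218 =  10
153 ⊕ 129 =  24
101 ⊕ 108 =   9
207 ⊕  54 = 249

7530550a1809f9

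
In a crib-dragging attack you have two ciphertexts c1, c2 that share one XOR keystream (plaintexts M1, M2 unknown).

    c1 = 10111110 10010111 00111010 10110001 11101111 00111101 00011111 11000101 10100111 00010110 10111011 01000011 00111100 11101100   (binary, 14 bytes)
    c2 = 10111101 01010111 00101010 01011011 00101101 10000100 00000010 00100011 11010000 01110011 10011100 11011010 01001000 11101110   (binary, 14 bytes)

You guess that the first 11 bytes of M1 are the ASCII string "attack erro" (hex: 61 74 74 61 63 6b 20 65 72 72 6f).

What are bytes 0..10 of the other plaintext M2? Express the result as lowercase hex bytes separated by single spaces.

First, c1 ⊕ c2 = (M1 ⊕ K) ⊕ (M2 ⊕ K) = M1 ⊕ M2, so the key drops out. Then M2 = (M1 ⊕ M2) ⊕ M1 over the first 11 bytes.
byte 0: (be XOR bd) XOR 61 = 03 XOR 61 = 62
byte 1: (97 XOR 57) XOR 74 = c0 XOR 74 = b4
byte 2: (3a XOR 2a) XOR 74 = 10 XOR 74 = 64
byte 3: (b1 XOR 5b) XOR 61 = ea XOR 61 = 8b
byte 4: (ef XOR 2d) XOR 63 = c2 XOR 63 = a1
byte 5: (3d XOR 84) XOR 6b = b9 XOR 6b = d2
byte 6: (1f XOR 02) XOR 20 = 1d XOR 20 = 3d
byte 7: (c5 XOR 23) XOR 65 = e6 XOR 65 = 83
byte 8: (a7 XOR d0) XOR 72 = 77 XOR 72 = 05
byte 9: (16 XOR 73) XOR 72 = 65 XOR 72 = 17
byte 10: (bb XOR 9c) XOR 6f = 27 XOR 6f = 48

62 b4 64 8b a1 d2 3d 83 05 17 48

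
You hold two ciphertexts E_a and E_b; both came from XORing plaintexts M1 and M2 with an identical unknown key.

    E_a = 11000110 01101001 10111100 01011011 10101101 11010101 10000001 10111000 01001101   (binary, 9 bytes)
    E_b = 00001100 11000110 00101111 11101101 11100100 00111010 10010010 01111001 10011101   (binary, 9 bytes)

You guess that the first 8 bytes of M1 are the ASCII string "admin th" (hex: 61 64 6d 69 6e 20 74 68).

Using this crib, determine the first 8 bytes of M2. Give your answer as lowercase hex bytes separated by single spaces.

ab cb fe df 27 cf 67 a9

First, E_a ⊕ E_b = (M1 ⊕ K) ⊕ (M2 ⊕ K) = M1 ⊕ M2, so the key drops out. Then M2 = (M1 ⊕ M2) ⊕ M1 over the first 8 bytes.
byte 0: (c6 XOR 0c) XOR 61 = ca XOR 61 = ab
byte 1: (69 XOR c6) XOR 64 = af XOR 64 = cb
byte 2: (bc XOR 2f) XOR 6d = 93 XOR 6d = fe
byte 3: (5b XOR ed) XOR 69 = b6 XOR 69 = df
byte 4: (ad XOR e4) XOR 6e = 49 XOR 6e = 27
byte 5: (d5 XOR 3a) XOR 20 = ef XOR 20 = cf
byte 6: (81 XOR 92) XOR 74 = 13 XOR 74 = 67
byte 7: (b8 XOR 79) XOR 68 = c1 XOR 68 = a9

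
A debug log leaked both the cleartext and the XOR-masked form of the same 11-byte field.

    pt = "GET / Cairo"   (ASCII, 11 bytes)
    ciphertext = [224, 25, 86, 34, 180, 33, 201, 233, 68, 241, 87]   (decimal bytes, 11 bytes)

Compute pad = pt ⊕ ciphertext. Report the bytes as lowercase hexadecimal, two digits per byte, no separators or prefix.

Since ciphertext = pt ⊕ pad, XORing both sides with pt gives pad = pt ⊕ ciphertext.
01000111 xor 11100000 = 10100111
01000101 xor 00011001 = 01011100
01010100 xor 01010110 = 00000010
00100000 xor 00100010 = 00000010
00101111 xor 10110100 = 10011011
00100000 xor 00100001 = 00000001
01000011 xor 11001001 = 10001010
01100001 xor 11101001 = 10001000
01101001 xor 01000100 = 00101101
01110010 xor 11110001 = 10000011
01101111 xor 01010111 = 00111000

a75c02029b018a882d8338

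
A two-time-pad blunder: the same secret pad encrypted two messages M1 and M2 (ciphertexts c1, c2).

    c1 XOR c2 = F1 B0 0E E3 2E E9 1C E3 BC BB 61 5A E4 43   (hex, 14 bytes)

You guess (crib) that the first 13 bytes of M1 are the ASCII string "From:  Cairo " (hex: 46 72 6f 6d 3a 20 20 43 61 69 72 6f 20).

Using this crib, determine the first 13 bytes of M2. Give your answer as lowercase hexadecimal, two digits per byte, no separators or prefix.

b7c2618e14c93ca0ddd21335c4

Since c1 ⊕ c2 = M1 ⊕ M2, XORing with the guessed M1 bytes yields the corresponding M2 bytes: M2 = (c1 ⊕ c2) ⊕ M1.
11110001 XOR 01000110 = 10110111
10110000 XOR 01110010 = 11000010
00001110 XOR 01101111 = 01100001
11100011 XOR 01101101 = 10001110
00101110 XOR 00111010 = 00010100
11101001 XOR 00100000 = 11001001
00011100 XOR 00100000 = 00111100
11100011 XOR 01000011 = 10100000
10111100 XOR 01100001 = 11011101
10111011 XOR 01101001 = 11010010
01100001 XOR 01110010 = 00010011
01011010 XOR 01101111 = 00110101
11100100 XOR 00100000 = 11000100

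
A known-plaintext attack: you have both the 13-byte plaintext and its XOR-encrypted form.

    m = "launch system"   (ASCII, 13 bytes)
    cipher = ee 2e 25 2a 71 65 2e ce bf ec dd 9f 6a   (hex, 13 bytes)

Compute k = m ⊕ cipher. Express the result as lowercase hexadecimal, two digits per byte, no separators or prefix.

Since cipher = m ⊕ k, XORing both sides with m gives k = m ⊕ cipher.
byte 0: 6c XOR ee = 82
byte 1: 61 XOR 2e = 4f
byte 2: 75 XOR 25 = 50
byte 3: 6e XOR 2a = 44
byte 4: 63 XOR 71 = 12
byte 5: 68 XOR 65 = 0d
byte 6: 20 XOR 2e = 0e
byte 7: 73 XOR ce = bd
byte 8: 79 XOR bf = c6
byte 9: 73 XOR ec = 9f
byte 10: 74 XOR dd = a9
byte 11: 65 XOR 9f = fa
byte 12: 6d XOR 6a = 07

824f5044120d0ebdc69fa9fa07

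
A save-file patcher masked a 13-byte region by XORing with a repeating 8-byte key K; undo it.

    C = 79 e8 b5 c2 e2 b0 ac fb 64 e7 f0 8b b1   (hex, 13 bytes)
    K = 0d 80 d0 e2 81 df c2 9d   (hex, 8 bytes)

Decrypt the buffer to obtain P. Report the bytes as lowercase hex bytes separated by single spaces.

74 68 65 20 63 6f 6e 66 69 67 20 69 30

The 8-byte key repeats, so the effective keystream is 0d 80 d0 e2 81 df c2 9d 0d 80 d0 e2 81.
byte 0: 01111001 xor 00001101 = 01110100
byte 1: 11101000 xor 10000000 = 01101000
byte 2: 10110101 xor 11010000 = 01100101
byte 3: 11000010 xor 11100010 = 00100000
byte 4: 11100010 xor 10000001 = 01100011
byte 5: 10110000 xor 11011111 = 01101111
byte 6: 10101100 xor 11000010 = 01101110
byte 7: 11111011 xor 10011101 = 01100110
byte 8: 01100100 xor 00001101 = 01101001
byte 9: 11100111 xor 10000000 = 01100111
byte 10: 11110000 xor 11010000 = 00100000
byte 11: 10001011 xor 11100010 = 01101001
byte 12: 10110001 xor 10000001 = 00110000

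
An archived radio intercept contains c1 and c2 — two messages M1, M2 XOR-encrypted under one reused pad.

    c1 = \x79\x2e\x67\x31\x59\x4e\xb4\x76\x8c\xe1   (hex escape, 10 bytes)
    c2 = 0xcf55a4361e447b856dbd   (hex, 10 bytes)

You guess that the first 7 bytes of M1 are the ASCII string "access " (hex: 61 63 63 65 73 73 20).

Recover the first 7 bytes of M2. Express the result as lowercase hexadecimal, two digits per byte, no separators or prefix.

d718a0623479ef

First, c1 ⊕ c2 = (M1 ⊕ K) ⊕ (M2 ⊕ K) = M1 ⊕ M2, so the key drops out. Then M2 = (M1 ⊕ M2) ⊕ M1 over the first 7 bytes.
byte 0: (79 ^ cf) ^ 61 = b6 ^ 61 = d7
byte 1: (2e ^ 55) ^ 63 = 7b ^ 63 = 18
byte 2: (67 ^ a4) ^ 63 = c3 ^ 63 = a0
byte 3: (31 ^ 36) ^ 65 = 07 ^ 65 = 62
byte 4: (59 ^ 1e) ^ 73 = 47 ^ 73 = 34
byte 5: (4e ^ 44) ^ 73 = 0a ^ 73 = 79
byte 6: (b4 ^ 7b) ^ 20 = cf ^ 20 = ef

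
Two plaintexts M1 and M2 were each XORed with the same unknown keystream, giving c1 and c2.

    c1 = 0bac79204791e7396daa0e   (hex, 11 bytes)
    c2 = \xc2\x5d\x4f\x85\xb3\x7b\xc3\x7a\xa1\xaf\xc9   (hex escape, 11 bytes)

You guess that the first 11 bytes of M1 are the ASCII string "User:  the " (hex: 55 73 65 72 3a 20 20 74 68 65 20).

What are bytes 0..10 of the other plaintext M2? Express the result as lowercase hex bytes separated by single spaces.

9c 82 53 d7 ce ca 04 37 a4 60 e7

First, c1 ⊕ c2 = (M1 ⊕ K) ⊕ (M2 ⊕ K) = M1 ⊕ M2, so the key drops out. Then M2 = (M1 ⊕ M2) ⊕ M1 over the first 11 bytes.
byte 0: (0b ⊕ c2) ⊕ 55 = c9 ⊕ 55 = 9c
byte 1: (ac ⊕ 5d) ⊕ 73 = f1 ⊕ 73 = 82
byte 2: (79 ⊕ 4f) ⊕ 65 = 36 ⊕ 65 = 53
byte 3: (20 ⊕ 85) ⊕ 72 = a5 ⊕ 72 = d7
byte 4: (47 ⊕ b3) ⊕ 3a = f4 ⊕ 3a = ce
byte 5: (91 ⊕ 7b) ⊕ 20 = ea ⊕ 20 = ca
byte 6: (e7 ⊕ c3) ⊕ 20 = 24 ⊕ 20 = 04
byte 7: (39 ⊕ 7a) ⊕ 74 = 43 ⊕ 74 = 37
byte 8: (6d ⊕ a1) ⊕ 68 = cc ⊕ 68 = a4
byte 9: (aa ⊕ af) ⊕ 65 = 05 ⊕ 65 = 60
byte 10: (0e ⊕ c9) ⊕ 20 = c7 ⊕ 20 = e7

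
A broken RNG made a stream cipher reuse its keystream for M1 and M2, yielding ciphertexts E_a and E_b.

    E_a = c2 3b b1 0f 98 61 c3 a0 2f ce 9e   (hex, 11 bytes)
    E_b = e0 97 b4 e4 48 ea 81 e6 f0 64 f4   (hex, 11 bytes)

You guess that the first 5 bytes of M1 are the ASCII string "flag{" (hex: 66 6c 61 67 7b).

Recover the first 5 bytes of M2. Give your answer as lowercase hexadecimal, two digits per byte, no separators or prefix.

44c0648cab

First, E_a ⊕ E_b = (M1 ⊕ K) ⊕ (M2 ⊕ K) = M1 ⊕ M2, so the key drops out. Then M2 = (M1 ⊕ M2) ⊕ M1 over the first 5 bytes.
byte 0: (c2 XOR e0) XOR 66 = 22 XOR 66 = 44
byte 1: (3b XOR 97) XOR 6c = ac XOR 6c = c0
byte 2: (b1 XOR b4) XOR 61 = 05 XOR 61 = 64
byte 3: (0f XOR e4) XOR 67 = eb XOR 67 = 8c
byte 4: (98 XOR 48) XOR 7b = d0 XOR 7b = ab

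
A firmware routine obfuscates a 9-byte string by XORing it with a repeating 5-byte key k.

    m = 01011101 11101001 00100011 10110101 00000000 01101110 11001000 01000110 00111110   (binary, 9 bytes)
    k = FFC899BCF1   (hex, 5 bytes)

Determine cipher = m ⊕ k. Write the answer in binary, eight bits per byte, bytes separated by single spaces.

The 5-byte key repeats, so the effective keystream is ff c8 99 bc f1 ff c8 99 bc.
byte 0: 5d xor ff = a2
byte 1: e9 xor c8 = 21
byte 2: 23 xor 99 = ba
byte 3: b5 xor bc = 09
byte 4: 00 xor f1 = f1
byte 5: 6e xor ff = 91
byte 6: c8 xor c8 = 00
byte 7: 46 xor 99 = df
byte 8: 3e xor bc = 82

10100010 00100001 10111010 00001001 11110001 10010001 00000000 11011111 10000010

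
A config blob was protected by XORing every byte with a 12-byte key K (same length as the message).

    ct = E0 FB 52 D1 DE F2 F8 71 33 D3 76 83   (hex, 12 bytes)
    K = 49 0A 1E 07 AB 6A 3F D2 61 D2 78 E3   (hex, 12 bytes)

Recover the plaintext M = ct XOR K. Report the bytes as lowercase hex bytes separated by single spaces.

a9 f1 4c d6 75 98 c7 a3 52 01 0e 60

XOR is its own inverse, so applying the key byte-wise gives the result directly.
byte 0: 11100000 XOR 01001001 = 10101001
byte 1: 11111011 XOR 00001010 = 11110001
byte 2: 01010010 XOR 00011110 = 01001100
byte 3: 11010001 XOR 00000111 = 11010110
byte 4: 11011110 XOR 10101011 = 01110101
byte 5: 11110010 XOR 01101010 = 10011000
byte 6: 11111000 XOR 00111111 = 11000111
byte 7: 01110001 XOR 11010010 = 10100011
byte 8: 00110011 XOR 01100001 = 01010010
byte 9: 11010011 XOR 11010010 = 00000001
byte 10: 01110110 XOR 01111000 = 00001110
byte 11: 10000011 XOR 11100011 = 01100000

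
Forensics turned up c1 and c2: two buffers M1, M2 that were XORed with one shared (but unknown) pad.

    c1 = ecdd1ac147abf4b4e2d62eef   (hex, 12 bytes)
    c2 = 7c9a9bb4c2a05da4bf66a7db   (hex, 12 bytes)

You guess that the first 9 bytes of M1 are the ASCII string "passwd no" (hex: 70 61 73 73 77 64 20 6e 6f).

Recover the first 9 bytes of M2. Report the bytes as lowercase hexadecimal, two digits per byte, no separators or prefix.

e026f206f26f897e32

First, c1 ⊕ c2 = (M1 ⊕ K) ⊕ (M2 ⊕ K) = M1 ⊕ M2, so the key drops out. Then M2 = (M1 ⊕ M2) ⊕ M1 over the first 9 bytes.
byte 0: (ec ^ 7c) ^ 70 = 90 ^ 70 = e0
byte 1: (dd ^ 9a) ^ 61 = 47 ^ 61 = 26
byte 2: (1a ^ 9b) ^ 73 = 81 ^ 73 = f2
byte 3: (c1 ^ b4) ^ 73 = 75 ^ 73 = 06
byte 4: (47 ^ c2) ^ 77 = 85 ^ 77 = f2
byte 5: (ab ^ a0) ^ 64 = 0b ^ 64 = 6f
byte 6: (f4 ^ 5d) ^ 20 = a9 ^ 20 = 89
byte 7: (b4 ^ a4) ^ 6e = 10 ^ 6e = 7e
byte 8: (e2 ^ bf) ^ 6f = 5d ^ 6f = 32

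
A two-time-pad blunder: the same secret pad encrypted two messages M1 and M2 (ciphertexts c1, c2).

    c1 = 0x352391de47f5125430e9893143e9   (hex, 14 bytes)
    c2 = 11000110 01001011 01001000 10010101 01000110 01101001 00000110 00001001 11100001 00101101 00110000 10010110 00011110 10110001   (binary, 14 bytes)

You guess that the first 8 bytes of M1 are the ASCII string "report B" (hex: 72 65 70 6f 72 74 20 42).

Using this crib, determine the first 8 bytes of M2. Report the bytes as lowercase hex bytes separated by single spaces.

81 0d a9 24 73 e8 34 1f

First, c1 ⊕ c2 = (M1 ⊕ K) ⊕ (M2 ⊕ K) = M1 ⊕ M2, so the key drops out. Then M2 = (M1 ⊕ M2) ⊕ M1 over the first 8 bytes.
byte 0: (35 xor c6) xor 72 = f3 xor 72 = 81
byte 1: (23 xor 4b) xor 65 = 68 xor 65 = 0d
byte 2: (91 xor 48) xor 70 = d9 xor 70 = a9
byte 3: (de xor 95) xor 6f = 4b xor 6f = 24
byte 4: (47 xor 46) xor 72 = 01 xor 72 = 73
byte 5: (f5 xor 69) xor 74 = 9c xor 74 = e8
byte 6: (12 xor 06) xor 20 = 14 xor 20 = 34
byte 7: (54 xor 09) xor 42 = 5d xor 42 = 1f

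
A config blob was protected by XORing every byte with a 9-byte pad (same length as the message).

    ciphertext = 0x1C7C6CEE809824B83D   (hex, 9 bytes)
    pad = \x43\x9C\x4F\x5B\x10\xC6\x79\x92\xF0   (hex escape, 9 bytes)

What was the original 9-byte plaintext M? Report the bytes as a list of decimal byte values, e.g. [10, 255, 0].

XOR is its own inverse, so applying the key byte-wise gives the result directly.
00011100 ⊕ 01000011 = 01011111
01111100 ⊕ 10011100 = 11100000
01101100 ⊕ 01001111 = 00100011
11101110 ⊕ 01011011 = 10110101
10000000 ⊕ 00010000 = 10010000
10011000 ⊕ 11000110 = 01011110
00100100 ⊕ 01111001 = 01011101
10111000 ⊕ 10010010 = 00101010
00111101 ⊕ 11110000 = 11001101

[95, 224, 35, 181, 144, 94, 93, 42, 205]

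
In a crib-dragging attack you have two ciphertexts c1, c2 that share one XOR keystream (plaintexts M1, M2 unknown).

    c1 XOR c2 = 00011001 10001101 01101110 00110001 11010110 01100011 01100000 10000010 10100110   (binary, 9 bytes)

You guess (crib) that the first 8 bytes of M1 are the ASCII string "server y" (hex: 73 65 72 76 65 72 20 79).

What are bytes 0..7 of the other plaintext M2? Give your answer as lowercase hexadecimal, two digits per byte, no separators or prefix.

6ae81c47b31140fb

Since c1 ⊕ c2 = M1 ⊕ M2, XORing with the guessed M1 bytes yields the corresponding M2 bytes: M2 = (c1 ⊕ c2) ⊕ M1.
19 ^ 73 = 6a
8d ^ 65 = e8
6e ^ 72 = 1c
31 ^ 76 = 47
d6 ^ 65 = b3
63 ^ 72 = 11
60 ^ 20 = 40
82 ^ 79 = fb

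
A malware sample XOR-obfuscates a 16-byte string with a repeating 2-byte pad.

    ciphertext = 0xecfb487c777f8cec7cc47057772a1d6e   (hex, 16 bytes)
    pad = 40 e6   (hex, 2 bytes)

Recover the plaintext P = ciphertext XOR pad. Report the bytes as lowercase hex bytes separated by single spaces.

ac 1d 08 9a 37 99 cc 0a 3c 22 30 b1 37 cc 5d 88

The 2-byte key repeats, so the effective keystream is 40 e6 40 e6 40 e6 40 e6 40 e6 40 e6 40 e6 40 e6.
byte 0: 11101100 xor 01000000 = 10101100
byte 1: 11111011 xor 11100110 = 00011101
byte 2: 01001000 xor 01000000 = 00001000
byte 3: 01111100 xor 11100110 = 10011010
byte 4: 01110111 xor 01000000 = 00110111
byte 5: 01111111 xor 11100110 = 10011001
byte 6: 10001100 xor 01000000 = 11001100
byte 7: 11101100 xor 11100110 = 00001010
byte 8: 01111100 xor 01000000 = 00111100
byte 9: 11000100 xor 11100110 = 00100010
byte 10: 01110000 xor 01000000 = 00110000
byte 11: 01010111 xor 11100110 = 10110001
byte 12: 01110111 xor 01000000 = 00110111
byte 13: 00101010 xor 11100110 = 11001100
byte 14: 00011101 xor 01000000 = 01011101
byte 15: 01101110 xor 11100110 = 10001000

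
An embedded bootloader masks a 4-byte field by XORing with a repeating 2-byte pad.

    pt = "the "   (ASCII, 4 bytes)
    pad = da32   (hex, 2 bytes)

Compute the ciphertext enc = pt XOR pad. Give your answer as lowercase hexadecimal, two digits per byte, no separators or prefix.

ae5abf12

The 2-byte key repeats, so the effective keystream is da 32 da 32.
byte 0: 01110100 XOR 11011010 = 10101110
byte 1: 01101000 XOR 00110010 = 01011010
byte 2: 01100101 XOR 11011010 = 10111111
byte 3: 00100000 XOR 00110010 = 00010010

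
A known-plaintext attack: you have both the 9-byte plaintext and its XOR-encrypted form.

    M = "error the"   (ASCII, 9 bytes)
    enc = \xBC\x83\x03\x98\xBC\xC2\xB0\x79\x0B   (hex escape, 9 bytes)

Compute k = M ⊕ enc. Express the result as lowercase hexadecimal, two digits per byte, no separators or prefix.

Since enc = M ⊕ k, XORing both sides with M gives k = M ⊕ enc.
65 ⊕ bc = d9
72 ⊕ 83 = f1
72 ⊕ 03 = 71
6f ⊕ 98 = f7
72 ⊕ bc = ce
20 ⊕ c2 = e2
74 ⊕ b0 = c4
68 ⊕ 79 = 11
65 ⊕ 0b = 6e

d9f171f7cee2c4116e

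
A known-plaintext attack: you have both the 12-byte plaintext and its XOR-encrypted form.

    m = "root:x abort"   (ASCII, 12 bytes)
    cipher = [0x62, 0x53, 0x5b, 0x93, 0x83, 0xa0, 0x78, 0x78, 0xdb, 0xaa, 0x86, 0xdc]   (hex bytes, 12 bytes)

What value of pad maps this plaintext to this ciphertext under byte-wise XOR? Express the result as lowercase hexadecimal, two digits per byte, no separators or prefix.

103c34e7b9d85819b9c5f4a8

Since cipher = m ⊕ pad, XORing both sides with m gives pad = m ⊕ cipher.
byte 0: 01110010 XOR 01100010 = 00010000
byte 1: 01101111 XOR 01010011 = 00111100
byte 2: 01101111 XOR 01011011 = 00110100
byte 3: 01110100 XOR 10010011 = 11100111
byte 4: 00111010 XOR 10000011 = 10111001
byte 5: 01111000 XOR 10100000 = 11011000
byte 6: 00100000 XOR 01111000 = 01011000
byte 7: 01100001 XOR 01111000 = 00011001
byte 8: 01100010 XOR 11011011 = 10111001
byte 9: 01101111 XOR 10101010 = 11000101
byte 10: 01110010 XOR 10000110 = 11110100
byte 11: 01110100 XOR 11011100 = 10101000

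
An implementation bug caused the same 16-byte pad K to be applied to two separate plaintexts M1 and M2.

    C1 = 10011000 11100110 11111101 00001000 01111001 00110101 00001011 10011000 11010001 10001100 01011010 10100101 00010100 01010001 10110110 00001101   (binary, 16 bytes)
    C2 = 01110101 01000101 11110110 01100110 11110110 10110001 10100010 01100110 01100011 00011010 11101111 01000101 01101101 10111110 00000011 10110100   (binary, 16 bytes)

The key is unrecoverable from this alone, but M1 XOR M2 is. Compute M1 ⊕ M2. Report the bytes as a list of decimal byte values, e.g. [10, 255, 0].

[237, 163, 11, 110, 143, 132, 169, 254, 178, 150, 181, 224, 121, 239, 181, 185]

C1 ⊕ C2 = (M1 ⊕ K) ⊕ (M2 ⊕ K) = M1 ⊕ M2 — the shared key cancels under XOR.
byte 0: 98 XOR 75 = ed
byte 1: e6 XOR 45 = a3
byte 2: fd XOR f6 = 0b
byte 3: 08 XOR 66 = 6e
byte 4: 79 XOR f6 = 8f
byte 5: 35 XOR b1 = 84
byte 6: 0b XOR a2 = a9
byte 7: 98 XOR 66 = fe
byte 8: d1 XOR 63 = b2
byte 9: 8c XOR 1a = 96
byte 10: 5a XOR ef = b5
byte 11: a5 XOR 45 = e0
byte 12: 14 XOR 6d = 79
byte 13: 51 XOR be = ef
byte 14: b6 XOR 03 = b5
byte 15: 0d XOR b4 = b9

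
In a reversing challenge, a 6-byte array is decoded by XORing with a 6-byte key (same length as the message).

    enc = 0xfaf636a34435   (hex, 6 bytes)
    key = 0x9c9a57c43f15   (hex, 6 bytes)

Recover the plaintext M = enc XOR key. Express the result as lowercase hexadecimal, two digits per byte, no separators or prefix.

11111010 ⊕ 10011100 = 01100110
11110110 ⊕ 10011010 = 01101100
00110110 ⊕ 01010111 = 01100001
10100011 ⊕ 11000100 = 01100111
01000100 ⊕ 00111111 = 01111011
00110101 ⊕ 00010101 = 00100000

666c61677b20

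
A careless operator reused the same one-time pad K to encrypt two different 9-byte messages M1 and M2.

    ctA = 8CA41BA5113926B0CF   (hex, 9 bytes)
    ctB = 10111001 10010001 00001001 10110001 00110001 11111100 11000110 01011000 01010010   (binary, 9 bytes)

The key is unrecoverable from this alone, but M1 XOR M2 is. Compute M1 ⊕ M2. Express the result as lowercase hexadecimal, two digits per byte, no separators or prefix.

3535121420c5e0e89d

ctA ⊕ ctB = (M1 ⊕ K) ⊕ (M2 ⊕ K) = M1 ⊕ M2 — the shared key cancels under XOR.
140 xor 185 =  53
164 xor 145 =  53
 27 xor   9 =  18
165 xor 177 =  20
 17 xor  49 =  32
 57 xor 252 = 197
 38 xor 198 = 224
176 xor  88 = 232
207 xor  82 = 157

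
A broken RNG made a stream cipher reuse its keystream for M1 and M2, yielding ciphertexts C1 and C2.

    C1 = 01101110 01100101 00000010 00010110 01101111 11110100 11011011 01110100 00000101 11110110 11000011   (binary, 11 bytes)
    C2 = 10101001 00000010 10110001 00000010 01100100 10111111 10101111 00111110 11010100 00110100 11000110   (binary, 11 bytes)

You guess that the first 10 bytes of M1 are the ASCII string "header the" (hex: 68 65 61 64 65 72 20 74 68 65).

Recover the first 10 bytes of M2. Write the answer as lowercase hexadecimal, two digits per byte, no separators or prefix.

First, C1 ⊕ C2 = (M1 ⊕ K) ⊕ (M2 ⊕ K) = M1 ⊕ M2, so the key drops out. Then M2 = (M1 ⊕ M2) ⊕ M1 over the first 10 bytes.
byte 0: (6e XOR a9) XOR 68 = c7 XOR 68 = af
byte 1: (65 XOR 02) XOR 65 = 67 XOR 65 = 02
byte 2: (02 XOR b1) XOR 61 = b3 XOR 61 = d2
byte 3: (16 XOR 02) XOR 64 = 14 XOR 64 = 70
byte 4: (6f XOR 64) XOR 65 = 0b XOR 65 = 6e
byte 5: (f4 XOR bf) XOR 72 = 4b XOR 72 = 39
byte 6: (db XOR af) XOR 20 = 74 XOR 20 = 54
byte 7: (74 XOR 3e) XOR 74 = 4a XOR 74 = 3e
byte 8: (05 XOR d4) XOR 68 = d1 XOR 68 = b9
byte 9: (f6 XOR 34) XOR 65 = c2 XOR 65 = a7

af02d2706e39543eb9a7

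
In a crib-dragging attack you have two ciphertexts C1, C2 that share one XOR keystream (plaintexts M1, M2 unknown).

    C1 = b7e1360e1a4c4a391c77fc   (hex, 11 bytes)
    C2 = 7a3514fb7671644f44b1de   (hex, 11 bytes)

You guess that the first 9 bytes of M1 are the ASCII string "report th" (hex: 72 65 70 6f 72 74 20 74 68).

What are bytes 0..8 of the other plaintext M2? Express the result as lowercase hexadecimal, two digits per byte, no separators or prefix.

bfb1529a1e490e0230

First, C1 ⊕ C2 = (M1 ⊕ K) ⊕ (M2 ⊕ K) = M1 ⊕ M2, so the key drops out. Then M2 = (M1 ⊕ M2) ⊕ M1 over the first 9 bytes.
byte 0: (b7 ^ 7a) ^ 72 = cd ^ 72 = bf
byte 1: (e1 ^ 35) ^ 65 = d4 ^ 65 = b1
byte 2: (36 ^ 14) ^ 70 = 22 ^ 70 = 52
byte 3: (0e ^ fb) ^ 6f = f5 ^ 6f = 9a
byte 4: (1a ^ 76) ^ 72 = 6c ^ 72 = 1e
byte 5: (4c ^ 71) ^ 74 = 3d ^ 74 = 49
byte 6: (4a ^ 64) ^ 20 = 2e ^ 20 = 0e
byte 7: (39 ^ 4f) ^ 74 = 76 ^ 74 = 02
byte 8: (1c ^ 44) ^ 68 = 58 ^ 68 = 30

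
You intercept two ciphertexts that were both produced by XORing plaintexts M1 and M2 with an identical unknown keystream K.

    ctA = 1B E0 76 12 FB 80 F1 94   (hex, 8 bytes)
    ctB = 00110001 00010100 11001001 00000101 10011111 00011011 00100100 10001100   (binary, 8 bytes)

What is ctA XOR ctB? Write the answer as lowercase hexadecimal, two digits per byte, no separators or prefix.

2af4bf17649bd518

ctA ⊕ ctB = (M1 ⊕ K) ⊕ (M2 ⊕ K) = M1 ⊕ M2 — the shared key cancels under XOR.
byte 0: 1b xor 31 = 2a
byte 1: e0 xor 14 = f4
byte 2: 76 xor c9 = bf
byte 3: 12 xor 05 = 17
byte 4: fb xor 9f = 64
byte 5: 80 xor 1b = 9b
byte 6: f1 xor 24 = d5
byte 7: 94 xor 8c = 18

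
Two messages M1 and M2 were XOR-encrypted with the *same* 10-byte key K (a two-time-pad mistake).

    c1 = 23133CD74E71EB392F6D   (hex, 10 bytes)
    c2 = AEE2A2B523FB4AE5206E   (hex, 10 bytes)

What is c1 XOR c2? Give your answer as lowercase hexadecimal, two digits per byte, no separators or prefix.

8df19e626d8aa1dc0f03

c1 ⊕ c2 = (M1 ⊕ K) ⊕ (M2 ⊕ K) = M1 ⊕ M2 — the shared key cancels under XOR.
23 XOR ae = 8d
13 XOR e2 = f1
3c XOR a2 = 9e
d7 XOR b5 = 62
4e XOR 23 = 6d
71 XOR fb = 8a
eb XOR 4a = a1
39 XOR e5 = dc
2f XOR 20 = 0f
6d XOR 6e = 03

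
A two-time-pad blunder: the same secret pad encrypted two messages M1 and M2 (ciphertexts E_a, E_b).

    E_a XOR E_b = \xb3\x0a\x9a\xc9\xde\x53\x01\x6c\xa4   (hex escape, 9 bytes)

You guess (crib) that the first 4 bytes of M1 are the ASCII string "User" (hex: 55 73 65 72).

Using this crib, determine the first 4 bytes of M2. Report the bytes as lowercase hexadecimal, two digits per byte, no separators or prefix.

e679ffbb

Since E_a ⊕ E_b = M1 ⊕ M2, XORing with the guessed M1 bytes yields the corresponding M2 bytes: M2 = (E_a ⊕ E_b) ⊕ M1.
179 XOR  85 = 230
 10 XOR 115 = 121
154 XOR 101 = 255
201 XOR 114 = 187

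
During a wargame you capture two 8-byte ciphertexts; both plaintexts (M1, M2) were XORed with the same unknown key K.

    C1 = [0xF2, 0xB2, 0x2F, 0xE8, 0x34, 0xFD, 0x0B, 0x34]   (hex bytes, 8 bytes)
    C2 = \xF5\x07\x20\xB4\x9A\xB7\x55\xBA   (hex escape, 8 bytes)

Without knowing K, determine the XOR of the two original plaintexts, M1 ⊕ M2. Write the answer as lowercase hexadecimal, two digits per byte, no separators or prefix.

07b50f5cae4a5e8e

C1 ⊕ C2 = (M1 ⊕ K) ⊕ (M2 ⊕ K) = M1 ⊕ M2 — the shared key cancels under XOR.
242 XOR 245 =   7
178 XOR   7 = 181
 47 XOR  32 =  15
232 XOR 180 =  92
 52 XOR 154 = 174
253 XOR 183 =  74
 11 XOR  85 =  94
 52 XOR 186 = 142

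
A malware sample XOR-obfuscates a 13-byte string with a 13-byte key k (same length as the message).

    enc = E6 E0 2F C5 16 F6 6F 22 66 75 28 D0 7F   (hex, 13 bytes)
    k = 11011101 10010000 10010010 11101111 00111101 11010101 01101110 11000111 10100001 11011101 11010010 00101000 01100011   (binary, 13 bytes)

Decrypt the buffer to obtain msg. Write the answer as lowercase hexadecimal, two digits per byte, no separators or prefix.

3b70bd2a2b2301e5c7a8faf81c

byte 0: e6 ⊕ dd = 3b
byte 1: e0 ⊕ 90 = 70
byte 2: 2f ⊕ 92 = bd
byte 3: c5 ⊕ ef = 2a
byte 4: 16 ⊕ 3d = 2b
byte 5: f6 ⊕ d5 = 23
byte 6: 6f ⊕ 6e = 01
byte 7: 22 ⊕ c7 = e5
byte 8: 66 ⊕ a1 = c7
byte 9: 75 ⊕ dd = a8
byte 10: 28 ⊕ d2 = fa
byte 11: d0 ⊕ 28 = f8
byte 12: 7f ⊕ 63 = 1c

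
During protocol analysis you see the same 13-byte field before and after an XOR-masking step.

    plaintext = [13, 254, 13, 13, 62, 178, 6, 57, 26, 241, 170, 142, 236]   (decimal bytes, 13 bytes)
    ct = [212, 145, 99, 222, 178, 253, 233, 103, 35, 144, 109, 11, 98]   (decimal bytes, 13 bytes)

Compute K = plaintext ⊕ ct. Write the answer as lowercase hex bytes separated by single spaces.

Since ct = plaintext ⊕ K, XORing both sides with plaintext gives K = plaintext ⊕ ct.
0d XOR d4 = d9
fe XOR 91 = 6f
0d XOR 63 = 6e
0d XOR de = d3
3e XOR b2 = 8c
b2 XOR fd = 4f
06 XOR e9 = ef
39 XOR 67 = 5e
1a XOR 23 = 39
f1 XOR 90 = 61
aa XOR 6d = c7
8e XOR 0b = 85
ec XOR 62 = 8e

d9 6f 6e d3 8c 4f ef 5e 39 61 c7 85 8e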